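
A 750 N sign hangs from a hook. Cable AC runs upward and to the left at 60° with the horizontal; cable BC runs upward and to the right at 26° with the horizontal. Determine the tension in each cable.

ΣF_x = 0: −T_AC·cos60° + T_BC·cos26° = 0 → T_BC = 0.556301·T_AC.
ΣF_y = 0: T_AC·sin60° + T_BC·sin26° = 750.
Substitute: T_AC·(0.866025 + 0.556301·0.438371) = 750 → T_AC = 675.742 ≈ 675.7 N.
Then T_BC = 0.556301 × 675.742 = 375.9 N.

T_AC = 675.7 N, T_BC = 375.9 N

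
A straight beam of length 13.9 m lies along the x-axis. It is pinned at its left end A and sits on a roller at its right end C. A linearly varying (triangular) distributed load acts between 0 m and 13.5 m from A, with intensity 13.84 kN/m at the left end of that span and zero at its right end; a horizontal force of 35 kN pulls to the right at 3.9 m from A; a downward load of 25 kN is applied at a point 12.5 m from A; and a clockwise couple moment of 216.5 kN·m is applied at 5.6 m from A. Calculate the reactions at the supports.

Resultant of the triangular load: ½ × 13.84 × 13.5 = 93.42 kN, acting at 4.5 m from A (one-third of the span from the peak).
ΣM about A: C_y·13.9 − (½·13.84·13.5)·4.5 − 25·12.5 − 216.5 = 0 → C_y = 949.39/13.9 = 68.3014 ≈ 68.30 kN.
ΣF_y = 0: A_y + 68.3014 − ½·13.84·13.5 − 25 = 0 → A_y = 50.12 kN.
ΣF_x = 0: A_x + 35 = 0 → A_x = -35.00 kN.

A_x = -35.00 kN, A_y = 50.12 kN, C_y = 68.30 kN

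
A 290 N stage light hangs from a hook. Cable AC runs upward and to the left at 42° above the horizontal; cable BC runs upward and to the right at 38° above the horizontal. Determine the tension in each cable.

T_AC = 232.0 N, T_BC = 218.8 N

ΣF_x = 0: −T_AC·cos42° + T_BC·cos38° = 0 → T_BC = 0.943064·T_AC.
ΣF_y = 0: T_AC·sin42° + T_BC·sin38° = 290.
Substitute: T_AC·(0.669131 + 0.943064·0.615661) = 290 → T_AC = 232.049 ≈ 232.0 N.
Then T_BC = 0.943064 × 232.049 = 218.8 N.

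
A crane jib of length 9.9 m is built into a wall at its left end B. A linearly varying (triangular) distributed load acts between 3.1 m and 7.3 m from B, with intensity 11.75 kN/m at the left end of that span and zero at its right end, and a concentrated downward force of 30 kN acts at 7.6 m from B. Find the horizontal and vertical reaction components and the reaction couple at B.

Resultant of the triangular load: ½ × 11.75 × 4.2 = 24.675 kN, acting at 4.5 m from B (one-third of the span from the peak).
ΣF_x = 0: B_x = 0.
ΣF_y = 0: B_y − ½·11.75·4.2 − 30 = 0 → B_y = 54.67 kN.
ΣM about B: M_B − (½·11.75·4.2)·4.5 − 30·7.6 = 0 → M_B = 339.0 kN·m.

B_x = 0, B_y = 54.67 kN, M_B = 339.0 kN·m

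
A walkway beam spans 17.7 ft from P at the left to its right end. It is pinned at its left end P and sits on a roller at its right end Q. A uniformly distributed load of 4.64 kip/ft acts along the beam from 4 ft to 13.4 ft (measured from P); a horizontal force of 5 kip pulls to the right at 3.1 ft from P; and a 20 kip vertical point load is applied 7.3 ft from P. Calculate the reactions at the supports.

P_x = -5.000 kip, P_y = 33.93 kip, Q_y = 29.69 kip

Resultant of the distributed load: 4.64 × 9.4 = 43.616 kip at 8.7 ft from P.
Moments about P: Q_y·17.7 − (4.64·9.4)·8.7 − 20·7.3 = 0 → Q_y = 525.4592/17.7 = 29.687 ≈ 29.69 kip.
ΣF_y = 0: P_y + 29.687 − 4.64·9.4 − 20 = 0 → P_y = 33.93 kip.
ΣF_x = 0: P_x + 5 = 0 → P_x = -5.000 kip.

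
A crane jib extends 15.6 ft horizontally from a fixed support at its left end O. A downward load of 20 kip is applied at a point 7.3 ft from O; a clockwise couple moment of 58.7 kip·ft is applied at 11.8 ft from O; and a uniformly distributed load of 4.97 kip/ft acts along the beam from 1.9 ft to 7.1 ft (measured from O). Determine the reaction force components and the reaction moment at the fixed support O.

Resultant of the distributed load: 4.97 × 5.2 = 25.844 kip at 4.5 ft from O.
ΣF_x = 0: O_x = 0.
ΣF_y = 0: O_y − 20 − 4.97·5.2 = 0 → O_y = 45.84 kip.
ΣM about O: M_O − 20·7.3 − 58.7 − (4.97·5.2)·4.5 = 0 → M_O = 321.0 kip·ft.

O_x = 0, O_y = 45.84 kip, M_O = 321.0 kip·ft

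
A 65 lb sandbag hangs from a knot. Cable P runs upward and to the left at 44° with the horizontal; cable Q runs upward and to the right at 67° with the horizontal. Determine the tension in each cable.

ΣF_x = 0: −T_P·cos44° + T_Q·cos67° = 0 → T_Q = 1.84101·T_P.
ΣF_y = 0: T_P·sin44° + T_Q·sin67° = 65.
Substitute: T_P·(0.694658 + 1.84101·0.920505) = 65 → T_P = 27.2044 ≈ 27.20 lb.
Then T_Q = 1.84101 × 27.2044 = 50.08 lb.

T_P = 27.20 lb, T_Q = 50.08 lb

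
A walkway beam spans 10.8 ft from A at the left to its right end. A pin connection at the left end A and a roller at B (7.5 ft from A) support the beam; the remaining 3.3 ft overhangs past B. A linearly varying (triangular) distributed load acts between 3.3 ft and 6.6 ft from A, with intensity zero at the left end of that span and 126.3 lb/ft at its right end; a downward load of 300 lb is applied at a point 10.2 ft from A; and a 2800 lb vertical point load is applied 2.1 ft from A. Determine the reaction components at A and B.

A_x = 0, A_y = 1964 lb, B_y = 1345 lb

Resultant of the triangular load: ½ × 126.3 × 3.3 = 208.395 lb, acting at 5.5 ft from A (one-third of the span from the peak).
Taking moments about A: B_y·7.5 − (½·126.3·3.3)·5.5 − 300·10.2 − 2800·2.1 = 0 → B_y = 10086.1725/7.5 = 1344.82 ≈ 1345 lb.
ΣF_y = 0: A_y + 1344.82 − ½·126.3·3.3 − 300 − 2800 = 0 → A_y = 1964 lb.
ΣF_x = 0: no horizontal applied forces, so A_x = 0.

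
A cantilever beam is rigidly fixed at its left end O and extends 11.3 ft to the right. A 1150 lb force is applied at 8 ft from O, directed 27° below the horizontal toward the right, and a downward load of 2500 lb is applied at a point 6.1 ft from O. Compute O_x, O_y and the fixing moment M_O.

O_x = -1025 lb, O_y = 3022 lb, M_O = 19430 lb·ft

ΣF_x = 0: O_x + 1150·cos27° = 0 → O_x = -1025 lb.
ΣF_y = 0: O_y − 1150·sin27° − 2500 = 0 → O_y = 3022 lb.
ΣM about O: M_O − 1150·sin27°·8 − 2500·6.1 = 0 → M_O = 19430 lb·ft.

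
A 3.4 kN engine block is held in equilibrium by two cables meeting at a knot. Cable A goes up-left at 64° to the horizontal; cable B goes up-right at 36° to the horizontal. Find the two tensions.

T_A = 2.793 kN, T_B = 1.513 kN

ΣF_x = 0: −T_A·cos64° + T_B·cos36° = 0 → T_B = 0.541857·T_A.
ΣF_y = 0: T_A·sin64° + T_B·sin36° = 3.4.
Substitute: T_A·(0.898794 + 0.541857·0.587785) = 3.4 → T_A = 2.79309 ≈ 2.793 kN.
Then T_B = 0.541857 × 2.79309 = 1.513 kN.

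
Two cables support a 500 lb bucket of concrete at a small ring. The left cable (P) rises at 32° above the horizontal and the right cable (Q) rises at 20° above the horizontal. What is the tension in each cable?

T_P = 596.2 lb, T_Q = 538.1 lb

ΣF_x = 0: −T_P·cos32° + T_Q·cos20° = 0 → T_Q = 0.902474·T_P.
ΣF_y = 0: T_P·sin32° + T_Q·sin20° = 500.
Substitute: T_P·(0.529919 + 0.902474·0.34202) = 500 → T_P = 596.244 ≈ 596.2 lb.
Then T_Q = 0.902474 × 596.244 = 538.1 lb.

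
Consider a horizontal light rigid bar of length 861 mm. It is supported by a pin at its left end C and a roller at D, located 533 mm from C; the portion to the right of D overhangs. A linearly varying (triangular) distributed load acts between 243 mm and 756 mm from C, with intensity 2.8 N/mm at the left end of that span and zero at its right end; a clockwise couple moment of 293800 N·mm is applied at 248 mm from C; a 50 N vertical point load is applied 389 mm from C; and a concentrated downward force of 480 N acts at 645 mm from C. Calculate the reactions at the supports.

C_x = 0, C_y = -478.2 N, D_y = 1726 N

Resultant of the triangular load: ½ × 2.8 × 513 = 718.2 N, acting at 414 mm from C (one-third of the span from the peak).
Moments about C: D_y·533 − (½·2.8·513)·414 − 293800 − 50·389 − 480·645 = 0 → D_y = 920184.8/533 = 1726.43 ≈ 1726 N.
ΣF_y = 0: C_y + 1726.43 − ½·2.8·513 − 50 − 480 = 0 → C_y = -478.2 N.
ΣF_x = 0: no horizontal applied forces, so C_x = 0.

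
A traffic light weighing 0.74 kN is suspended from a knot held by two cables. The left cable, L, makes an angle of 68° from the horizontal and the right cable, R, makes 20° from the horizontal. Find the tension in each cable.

ΣF_x = 0: −T_L·cos68° + T_R·cos20° = 0 → T_R = 0.398648·T_L.
ΣF_y = 0: T_L·sin68° + T_R·sin20° = 0.74.
Substitute: T_L·(0.927184 + 0.398648·0.34202) = 0.74 → T_L = 0.695796 ≈ 0.6958 kN.
Then T_R = 0.398648 × 0.695796 = 0.2774 kN.

T_L = 0.6958 kN, T_R = 0.2774 kN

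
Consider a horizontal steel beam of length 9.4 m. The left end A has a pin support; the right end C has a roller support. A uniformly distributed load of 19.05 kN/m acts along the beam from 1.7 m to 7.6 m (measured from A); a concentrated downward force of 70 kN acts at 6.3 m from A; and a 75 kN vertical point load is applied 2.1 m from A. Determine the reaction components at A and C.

Resultant of the distributed load: 19.05 × 5.9 = 112.395 kN at 4.65 m from A.
Taking moments about A: C_y·9.4 − (19.05·5.9)·4.65 − 70·6.3 − 75·2.1 = 0 → C_y = 1121.13675/9.4 = 119.27 ≈ 119.3 kN.
ΣF_y = 0: A_y + 119.27 − 19.05·5.9 − 70 − 75 = 0 → A_y = 138.1 kN.
ΣF_x = 0: no horizontal applied forces, so A_x = 0.

A_x = 0, A_y = 138.1 kN, C_y = 119.3 kN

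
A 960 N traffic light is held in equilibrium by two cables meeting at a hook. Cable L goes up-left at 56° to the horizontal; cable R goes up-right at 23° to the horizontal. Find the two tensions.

ΣF_x = 0: −T_L·cos56° + T_R·cos23° = 0 → T_R = 0.607485·T_L.
ΣF_y = 0: T_L·sin56° + T_R·sin23° = 960.
Substitute: T_L·(0.829038 + 0.607485·0.390731) = 960 → T_L = 900.224 ≈ 900.2 N.
Then T_R = 0.607485 × 900.224 = 546.9 N.

T_L = 900.2 N, T_R = 546.9 N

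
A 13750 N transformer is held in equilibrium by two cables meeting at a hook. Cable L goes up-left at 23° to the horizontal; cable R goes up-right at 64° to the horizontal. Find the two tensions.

ΣF_x = 0: −T_L·cos23° + T_R·cos64° = 0 → T_R = 2.09983·T_L.
ΣF_y = 0: T_L·sin23° + T_R·sin64° = 13750.
Substitute: T_L·(0.390731 + 2.09983·0.898794) = 13750 → T_L = 6035.88 ≈ 6036 N.
Then T_R = 2.09983 × 6035.88 = 12670 N.

T_L = 6036 N, T_R = 12670 N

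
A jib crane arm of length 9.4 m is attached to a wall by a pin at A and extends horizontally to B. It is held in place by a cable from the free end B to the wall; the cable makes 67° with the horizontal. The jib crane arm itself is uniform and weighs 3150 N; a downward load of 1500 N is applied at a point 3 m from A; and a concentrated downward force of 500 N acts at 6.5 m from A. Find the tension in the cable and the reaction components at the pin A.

ΣM about A: T·sin67°·9.4 − 3150·4.7 − 1500·3 − 500·6.5 = 0 → T = 22555/(9.4·0.920505) = 2606.69 ≈ 2607 N.
ΣF_x = 0: A_x − T·cos67° = 0 → A_x = 2606.69 × 0.390731 = 1019 N.
ΣF_y = 0: A_y + T·sin67° − 3150 − 1500 − 500 = 0 → A_y = 5150 − 2606.69 × 0.920505 = 2751 N.

T = 2607 N, A_x = 1019 N, A_y = 2751 N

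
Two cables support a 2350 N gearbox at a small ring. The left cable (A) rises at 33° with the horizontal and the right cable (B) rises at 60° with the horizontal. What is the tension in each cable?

ΣF_x = 0: −T_A·cos33° + T_B·cos60° = 0 → T_B = 1.67734·T_A.
ΣF_y = 0: T_A·sin33° + T_B·sin60° = 2350.
Substitute: T_A·(0.544639 + 1.67734·0.866025) = 2350 → T_A = 1176.61 ≈ 1177 N.
Then T_B = 1.67734 × 1176.61 = 1974 N.

T_A = 1177 N, T_B = 1974 N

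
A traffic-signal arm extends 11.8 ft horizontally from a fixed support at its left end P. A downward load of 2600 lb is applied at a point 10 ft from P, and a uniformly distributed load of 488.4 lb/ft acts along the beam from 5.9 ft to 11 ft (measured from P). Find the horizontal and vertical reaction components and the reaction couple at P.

P_x = 0, P_y = 5091 lb, M_P = 47050 lb·ft

Resultant of the distributed load: 488.4 × 5.1 = 2490.84 lb at 8.45 ft from P.
ΣF_x = 0: P_x = 0.
ΣF_y = 0: P_y − 2600 − 488.4·5.1 = 0 → P_y = 5091 lb.
ΣM about P: M_P − 2600·10 − (488.4·5.1)·8.45 = 0 → M_P = 47050 lb·ft.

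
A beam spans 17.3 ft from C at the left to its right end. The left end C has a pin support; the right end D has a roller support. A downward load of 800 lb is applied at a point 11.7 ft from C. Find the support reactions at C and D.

C_x = 0, C_y = 259.0 lb, D_y = 541.0 lb

ΣM about C: D_y·17.3 − 800·11.7 = 0 → D_y = 9360/17.3 = 541.04 ≈ 541.0 lb.
ΣF_y = 0: C_y + 541.04 − 800 = 0 → C_y = 259.0 lb.
ΣF_x = 0: no horizontal applied forces, so C_x = 0.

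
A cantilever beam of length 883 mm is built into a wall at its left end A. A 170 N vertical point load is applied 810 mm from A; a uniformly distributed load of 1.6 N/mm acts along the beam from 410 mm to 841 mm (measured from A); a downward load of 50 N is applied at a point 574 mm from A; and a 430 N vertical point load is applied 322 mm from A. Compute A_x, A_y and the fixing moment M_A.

A_x = 0, A_y = 1340 N, M_A = 736200 N·mm

Resultant of the distributed load: 1.6 × 431 = 689.6 N at 625.5 mm from A.
ΣF_x = 0: A_x = 0.
ΣF_y = 0: A_y − 170 − 1.6·431 − 50 − 430 = 0 → A_y = 1340 N.
ΣM about A: M_A − 170·810 − (1.6·431)·625.5 − 50·574 − 430·322 = 0 → M_A = 736200 N·mm.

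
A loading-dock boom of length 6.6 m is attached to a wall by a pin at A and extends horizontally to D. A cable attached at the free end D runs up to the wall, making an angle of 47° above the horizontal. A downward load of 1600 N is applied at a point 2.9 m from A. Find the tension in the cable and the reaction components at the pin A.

T = 961.3 N, A_x = 655.6 N, A_y = 897.0 N

ΣM about A: T·sin47°·6.6 − 1600·2.9 = 0 → T = 4640/(6.6·0.731354) = 961.272 ≈ 961.3 N.
ΣF_x = 0: A_x − T·cos47° = 0 → A_x = 961.272 × 0.681998 = 655.6 N.
ΣF_y = 0: A_y + T·sin47° − 1600 = 0 → A_y = 1600 − 961.272 × 0.731354 = 897.0 N.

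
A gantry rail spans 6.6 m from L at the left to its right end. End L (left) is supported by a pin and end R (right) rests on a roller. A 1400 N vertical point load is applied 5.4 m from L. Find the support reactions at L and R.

L_x = 0, L_y = 254.5 N, R_y = 1145 N

Moments about L: R_y·6.6 − 1400·5.4 = 0 → R_y = 7560/6.6 = 1145.45 ≈ 1145 N.
ΣF_y = 0: L_y + 1145.45 − 1400 = 0 → L_y = 254.5 N.
ΣF_x = 0: no horizontal applied forces, so L_x = 0.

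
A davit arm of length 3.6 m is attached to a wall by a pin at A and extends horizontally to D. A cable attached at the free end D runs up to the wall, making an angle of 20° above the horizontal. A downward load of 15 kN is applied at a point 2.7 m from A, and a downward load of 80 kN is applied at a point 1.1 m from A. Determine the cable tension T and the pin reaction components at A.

ΣM about A: T·sin20°·3.6 − 15·2.7 − 80·1.1 = 0 → T = 128.5/(3.6·0.34202) = 104.364 ≈ 104.4 kN.
ΣF_x = 0: A_x − T·cos20° = 0 → A_x = 104.364 × 0.939693 = 98.07 kN.
ΣF_y = 0: A_y + T·sin20° − 15 − 80 = 0 → A_y = 95 − 104.364 × 0.34202 = 59.31 kN.

T = 104.4 kN, A_x = 98.07 kN, A_y = 59.31 kN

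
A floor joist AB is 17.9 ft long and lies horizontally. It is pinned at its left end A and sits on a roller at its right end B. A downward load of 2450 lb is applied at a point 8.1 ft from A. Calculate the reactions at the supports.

ΣM about A: B_y·17.9 − 2450·8.1 = 0 → B_y = 19845/17.9 = 1108.66 ≈ 1109 lb.
ΣF_y = 0: A_y + 1108.66 − 2450 = 0 → A_y = 1341 lb.
ΣF_x = 0: no horizontal applied forces, so A_x = 0.

A_x = 0, A_y = 1341 lb, B_y = 1109 lb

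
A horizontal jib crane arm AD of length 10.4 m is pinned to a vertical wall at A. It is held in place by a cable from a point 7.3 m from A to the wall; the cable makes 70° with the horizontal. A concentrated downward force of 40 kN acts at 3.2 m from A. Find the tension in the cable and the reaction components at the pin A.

T = 18.66 kN, A_x = 6.382 kN, A_y = 22.47 kN

ΣM about A: T·sin70°·7.3 − 40·3.2 = 0 → T = 128/(7.3·0.939693) = 18.6595 ≈ 18.66 kN.
ΣF_x = 0: A_x − T·cos70° = 0 → A_x = 18.6595 × 0.34202 = 6.382 kN.
ΣF_y = 0: A_y + T·sin70° − 40 = 0 → A_y = 40 − 18.6595 × 0.939693 = 22.47 kN.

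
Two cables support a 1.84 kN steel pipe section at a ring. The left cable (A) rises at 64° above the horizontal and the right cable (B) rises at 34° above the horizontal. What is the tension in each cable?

ΣF_x = 0: −T_A·cos64° + T_B·cos34° = 0 → T_B = 0.528771·T_A.
ΣF_y = 0: T_A·sin64° + T_B·sin34° = 1.84.
Substitute: T_A·(0.898794 + 0.528771·0.559193) = 1.84 → T_A = 1.54042 ≈ 1.540 kN.
Then T_B = 0.528771 × 1.54042 = 0.8145 kN.

T_A = 1.540 kN, T_B = 0.8145 kN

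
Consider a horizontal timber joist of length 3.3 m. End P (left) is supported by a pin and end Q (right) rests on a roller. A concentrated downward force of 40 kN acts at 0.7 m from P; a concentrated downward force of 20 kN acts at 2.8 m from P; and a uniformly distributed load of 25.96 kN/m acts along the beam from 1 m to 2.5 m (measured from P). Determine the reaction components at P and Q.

P_x = 0, P_y = 52.84 kN, Q_y = 46.10 kN

Resultant of the distributed load: 25.96 × 1.5 = 38.94 kN at 1.75 m from P.
Taking moments about P: Q_y·3.3 − 40·0.7 − 20·2.8 − (25.96·1.5)·1.75 = 0 → Q_y = 152.145/3.3 = 46.1045 ≈ 46.10 kN.
ΣF_y = 0: P_y + 46.1045 − 40 − 20 − 25.96·1.5 = 0 → P_y = 52.84 kN.
ΣF_x = 0: no horizontal applied forces, so P_x = 0.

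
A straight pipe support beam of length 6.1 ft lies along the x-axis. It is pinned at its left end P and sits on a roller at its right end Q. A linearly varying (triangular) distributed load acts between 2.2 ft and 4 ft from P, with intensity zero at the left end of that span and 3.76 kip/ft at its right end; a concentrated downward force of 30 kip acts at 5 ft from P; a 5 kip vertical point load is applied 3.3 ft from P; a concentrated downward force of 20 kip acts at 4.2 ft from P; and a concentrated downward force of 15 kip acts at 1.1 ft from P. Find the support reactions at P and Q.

P_x = 0, P_y = 27.73 kip, Q_y = 45.66 kip

Resultant of the triangular load: ½ × 3.76 × 1.8 = 3.384 kip, acting at 3.4 ft from P (one-third of the span from the peak).
ΣM about P: Q_y·6.1 − (½·3.76·1.8)·3.4 − 30·5 − 5·3.3 − 20·4.2 − 15·1.1 = 0 → Q_y = 278.5056/6.1 = 45.6567 ≈ 45.66 kip.
ΣF_y = 0: P_y + 45.6567 − ½·3.76·1.8 − 30 − 5 − 20 − 15 = 0 → P_y = 27.73 kip.
ΣF_x = 0: no horizontal applied forces, so P_x = 0.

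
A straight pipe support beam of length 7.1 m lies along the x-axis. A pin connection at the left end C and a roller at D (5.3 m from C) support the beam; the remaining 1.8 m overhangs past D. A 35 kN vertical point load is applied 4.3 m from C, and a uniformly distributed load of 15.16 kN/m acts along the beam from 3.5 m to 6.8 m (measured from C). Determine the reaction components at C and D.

Resultant of the distributed load: 15.16 × 3.3 = 50.028 kN at 5.15 m from C.
Taking moments about C: D_y·5.3 − 35·4.3 − (15.16·3.3)·5.15 = 0 → D_y = 408.1442/5.3 = 77.0083 ≈ 77.01 kN.
ΣF_y = 0: C_y + 77.0083 − 35 − 15.16·3.3 = 0 → C_y = 8.020 kN.
ΣF_x = 0: no horizontal applied forces, so C_x = 0.

C_x = 0, C_y = 8.020 kN, D_y = 77.01 kN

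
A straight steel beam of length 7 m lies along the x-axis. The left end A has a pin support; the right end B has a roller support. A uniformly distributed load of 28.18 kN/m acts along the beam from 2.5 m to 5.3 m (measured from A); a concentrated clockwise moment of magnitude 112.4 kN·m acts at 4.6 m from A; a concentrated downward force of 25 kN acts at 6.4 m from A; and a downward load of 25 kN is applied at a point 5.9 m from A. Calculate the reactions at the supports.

Resultant of the distributed load: 28.18 × 2.8 = 78.904 kN at 3.9 m from A.
ΣM about A: B_y·7 − (28.18·2.8)·3.9 − 112.4 − 25·6.4 − 25·5.9 = 0 → B_y = 727.6256/7 = 103.947 ≈ 103.9 kN.
ΣF_y = 0: A_y + 103.947 − 28.18·2.8 − 25 − 25 = 0 → A_y = 24.96 kN.
ΣF_x = 0: no horizontal applied forces, so A_x = 0.

A_x = 0, A_y = 24.96 kN, B_y = 103.9 kN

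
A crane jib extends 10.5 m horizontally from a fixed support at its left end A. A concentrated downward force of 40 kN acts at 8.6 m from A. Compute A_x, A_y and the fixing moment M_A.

ΣF_x = 0: A_x = 0.
ΣF_y = 0: A_y − 40 = 0 → A_y = 40.00 kN.
ΣM about A: M_A − 40·8.6 = 0 → M_A = 344.0 kN·m.

A_x = 0, A_y = 40.00 kN, M_A = 344.0 kN·m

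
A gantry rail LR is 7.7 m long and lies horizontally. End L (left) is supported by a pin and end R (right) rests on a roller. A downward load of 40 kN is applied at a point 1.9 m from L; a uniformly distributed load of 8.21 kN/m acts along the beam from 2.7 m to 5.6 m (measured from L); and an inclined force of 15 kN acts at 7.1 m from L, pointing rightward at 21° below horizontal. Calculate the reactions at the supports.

L_x = -14.00 kN, L_y = 41.53 kN, R_y = 27.66 kN

Resultant of the distributed load: 8.21 × 2.9 = 23.809 kN at 4.15 m from L.
Taking moments about L: R_y·7.7 − 40·1.9 − (8.21·2.9)·4.15 − 15·sin21°·7.1 = 0 → R_y = 212.974/7.7 = 27.659 ≈ 27.66 kN.
ΣF_y = 0: L_y + 27.659 − 40 − 8.21·2.9 − 15·sin21° = 0 → L_y = 41.53 kN.
ΣF_x = 0: L_x + 15·cos21° = 0 → L_x = -14.00 kN.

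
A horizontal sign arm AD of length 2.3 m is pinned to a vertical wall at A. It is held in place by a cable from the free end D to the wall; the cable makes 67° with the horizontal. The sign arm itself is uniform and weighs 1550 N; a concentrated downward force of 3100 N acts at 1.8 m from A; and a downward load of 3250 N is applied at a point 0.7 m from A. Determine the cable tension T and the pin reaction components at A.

ΣM about A: T·sin67°·2.3 − 1550·1.15 − 3100·1.8 − 3250·0.7 = 0 → T = 9637.5/(2.3·0.920505) = 4552.09 ≈ 4552 N.
ΣF_x = 0: A_x − T·cos67° = 0 → A_x = 4552.09 × 0.390731 = 1779 N.
ΣF_y = 0: A_y + T·sin67° − 1550 − 3100 − 3250 = 0 → A_y = 7900 − 4552.09 × 0.920505 = 3710 N.

T = 4552 N, A_x = 1779 N, A_y = 3710 N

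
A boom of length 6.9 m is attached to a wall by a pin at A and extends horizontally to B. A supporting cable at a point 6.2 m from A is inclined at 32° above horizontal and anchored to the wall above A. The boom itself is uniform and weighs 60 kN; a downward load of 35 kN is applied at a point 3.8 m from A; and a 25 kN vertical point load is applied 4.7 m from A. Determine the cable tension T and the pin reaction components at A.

T = 139.2 kN, A_x = 118.1 kN, A_y = 46.21 kN

ΣM about A: T·sin32°·6.2 − 60·3.45 − 35·3.8 − 25·4.7 = 0 → T = 457.5/(6.2·0.529919) = 139.248 ≈ 139.2 kN.
ΣF_x = 0: A_x − T·cos32° = 0 → A_x = 139.248 × 0.848048 = 118.1 kN.
ΣF_y = 0: A_y + T·sin32° − 60 − 35 − 25 = 0 → A_y = 120 − 139.248 × 0.529919 = 46.21 kN.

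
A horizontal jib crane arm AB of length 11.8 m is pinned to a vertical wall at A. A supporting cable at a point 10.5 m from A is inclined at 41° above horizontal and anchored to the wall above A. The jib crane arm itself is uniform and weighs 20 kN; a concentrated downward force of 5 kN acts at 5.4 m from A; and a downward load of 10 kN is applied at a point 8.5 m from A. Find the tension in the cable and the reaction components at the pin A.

ΣM about A: T·sin41°·10.5 − 20·5.9 − 5·5.4 − 10·8.5 = 0 → T = 230/(10.5·0.656059) = 33.3884 ≈ 33.39 kN.
ΣF_x = 0: A_x − T·cos41° = 0 → A_x = 33.3884 × 0.75471 = 25.20 kN.
ΣF_y = 0: A_y + T·sin41° − 20 − 5 − 10 = 0 → A_y = 35 − 33.3884 × 0.656059 = 13.10 kN.

T = 33.39 kN, A_x = 25.20 kN, A_y = 13.10 kN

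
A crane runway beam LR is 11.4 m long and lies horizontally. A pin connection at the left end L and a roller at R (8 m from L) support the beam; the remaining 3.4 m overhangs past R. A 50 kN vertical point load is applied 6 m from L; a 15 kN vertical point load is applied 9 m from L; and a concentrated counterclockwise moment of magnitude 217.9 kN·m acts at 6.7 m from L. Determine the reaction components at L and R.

Taking moments about L: R_y·8 − 50·6 − 15·9 + 217.9 = 0 → R_y = 217.1/8 = 27.1375 ≈ 27.14 kN.
ΣF_y = 0: L_y + 27.1375 − 50 − 15 = 0 → L_y = 37.86 kN.
ΣF_x = 0: no horizontal applied forces, so L_x = 0.

L_x = 0, L_y = 37.86 kN, R_y = 27.14 kN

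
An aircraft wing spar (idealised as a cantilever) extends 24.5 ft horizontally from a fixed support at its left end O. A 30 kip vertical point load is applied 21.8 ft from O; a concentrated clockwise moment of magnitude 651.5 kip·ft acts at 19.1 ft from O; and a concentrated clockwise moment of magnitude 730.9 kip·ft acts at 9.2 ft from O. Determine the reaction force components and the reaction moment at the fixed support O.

O_x = 0, O_y = 30.00 kip, M_O = 2036 kip·ft

ΣF_x = 0: O_x = 0.
ΣF_y = 0: O_y − 30 = 0 → O_y = 30.00 kip.
ΣM about O: M_O − 30·21.8 − 651.5 − 730.9 = 0 → M_O = 2036 kip·ft.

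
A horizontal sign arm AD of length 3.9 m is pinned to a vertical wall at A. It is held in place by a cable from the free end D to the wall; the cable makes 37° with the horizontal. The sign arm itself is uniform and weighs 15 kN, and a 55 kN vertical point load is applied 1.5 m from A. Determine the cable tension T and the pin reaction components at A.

T = 47.61 kN, A_x = 38.02 kN, A_y = 41.35 kN

ΣM about A: T·sin37°·3.9 − 15·1.95 − 55·1.5 = 0 → T = 111.75/(3.9·0.601815) = 47.6124 ≈ 47.61 kN.
ΣF_x = 0: A_x − T·cos37° = 0 → A_x = 47.6124 × 0.798636 = 38.02 kN.
ΣF_y = 0: A_y + T·sin37° − 15 − 55 = 0 → A_y = 70 − 47.6124 × 0.601815 = 41.35 kN.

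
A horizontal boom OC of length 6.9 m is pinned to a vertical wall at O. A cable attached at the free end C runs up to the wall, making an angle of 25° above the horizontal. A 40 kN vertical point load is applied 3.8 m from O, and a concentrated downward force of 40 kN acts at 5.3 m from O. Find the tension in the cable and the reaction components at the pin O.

T = 124.8 kN, O_x = 113.1 kN, O_y = 27.25 kN

ΣM about O: T·sin25°·6.9 − 40·3.8 − 40·5.3 = 0 → T = 364/(6.9·0.422618) = 124.826 ≈ 124.8 kN.
ΣF_x = 0: O_x − T·cos25° = 0 → O_x = 124.826 × 0.906308 = 113.1 kN.
ΣF_y = 0: O_y + T·sin25° − 40 − 40 = 0 → O_y = 80 − 124.826 × 0.422618 = 27.25 kN.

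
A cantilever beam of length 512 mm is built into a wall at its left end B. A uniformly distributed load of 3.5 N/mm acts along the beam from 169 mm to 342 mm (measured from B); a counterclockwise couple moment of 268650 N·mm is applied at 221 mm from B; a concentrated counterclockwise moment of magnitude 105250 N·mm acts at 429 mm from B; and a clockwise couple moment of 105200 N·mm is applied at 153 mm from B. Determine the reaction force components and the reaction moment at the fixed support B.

B_x = 0, B_y = 605.5 N, M_B = -114000 N·mm

Resultant of the distributed load: 3.5 × 173 = 605.5 N at 255.5 mm from B.
ΣF_x = 0: B_x = 0.
ΣF_y = 0: B_y − 3.5·173 = 0 → B_y = 605.5 N.
ΣM about B: M_B − (3.5·173)·255.5 + 268650 + 105250 − 105200 = 0 → M_B = -114000 N·mm.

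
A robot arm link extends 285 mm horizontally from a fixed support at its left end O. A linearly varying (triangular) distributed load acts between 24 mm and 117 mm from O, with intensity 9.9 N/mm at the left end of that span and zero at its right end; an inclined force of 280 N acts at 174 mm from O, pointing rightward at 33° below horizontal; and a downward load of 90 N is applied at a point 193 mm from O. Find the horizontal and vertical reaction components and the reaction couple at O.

Resultant of the triangular load: ½ × 9.9 × 93 = 460.35 N, acting at 55 mm from O (one-third of the span from the peak).
ΣF_x = 0: O_x + 280·cos33° = 0 → O_x = -234.8 N.
ΣF_y = 0: O_y − ½·9.9·93 − 280·sin33° − 90 = 0 → O_y = 702.8 N.
ΣM about O: M_O − (½·9.9·93)·55 − 280·sin33°·174 − 90·193 = 0 → M_O = 69220 N·mm.

O_x = -234.8 N, O_y = 702.8 N, M_O = 69220 N·mm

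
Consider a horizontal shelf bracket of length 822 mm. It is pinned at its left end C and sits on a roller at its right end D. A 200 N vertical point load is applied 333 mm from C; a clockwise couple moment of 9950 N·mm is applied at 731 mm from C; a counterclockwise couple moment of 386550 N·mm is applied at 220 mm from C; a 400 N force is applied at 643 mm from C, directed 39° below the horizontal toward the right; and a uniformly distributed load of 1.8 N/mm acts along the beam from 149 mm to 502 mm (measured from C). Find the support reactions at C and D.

C_x = -310.9 N, C_y = 1016 N, D_y = 71.39 N

Resultant of the distributed load: 1.8 × 353 = 635.4 N at 325.5 mm from C.
Moments about C: D_y·822 − 200·333 − 9950 + 386550 − 400·sin39°·643 − (1.8·353)·325.5 = 0 → D_y = 58683.9/822 = 71.3916 ≈ 71.39 N.
ΣF_y = 0: C_y + 71.3916 − 200 − 400·sin39° − 1.8·353 = 0 → C_y = 1016 N.
ΣF_x = 0: C_x + 400·cos39° = 0 → C_x = -310.9 N.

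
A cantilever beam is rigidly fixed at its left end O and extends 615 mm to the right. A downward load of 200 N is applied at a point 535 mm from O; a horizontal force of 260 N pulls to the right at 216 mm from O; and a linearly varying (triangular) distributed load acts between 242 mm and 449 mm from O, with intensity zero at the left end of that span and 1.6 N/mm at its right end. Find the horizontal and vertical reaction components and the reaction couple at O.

O_x = -260.0 N, O_y = 365.6 N, M_O = 169900 N·mm

Resultant of the triangular load: ½ × 1.6 × 207 = 165.6 N, acting at 380 mm from O (one-third of the span from the peak).
ΣF_x = 0: O_x + 260 = 0 → O_x = -260.0 N.
ΣF_y = 0: O_y − 200 − ½·1.6·207 = 0 → O_y = 365.6 N.
ΣM about O: M_O − 200·535 − (½·1.6·207)·380 = 0 → M_O = 169900 N·mm.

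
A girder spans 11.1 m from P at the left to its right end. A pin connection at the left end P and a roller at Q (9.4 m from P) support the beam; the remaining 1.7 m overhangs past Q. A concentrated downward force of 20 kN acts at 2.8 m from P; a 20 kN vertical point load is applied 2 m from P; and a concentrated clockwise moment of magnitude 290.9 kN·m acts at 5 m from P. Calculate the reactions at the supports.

P_x = 0, P_y = -1.160 kN, Q_y = 41.16 kN

ΣM about P: Q_y·9.4 − 20·2.8 − 20·2 − 290.9 = 0 → Q_y = 386.9/9.4 = 41.1596 ≈ 41.16 kN.
ΣF_y = 0: P_y + 41.1596 − 20 − 20 = 0 → P_y = -1.160 kN.
ΣF_x = 0: no horizontal applied forces, so P_x = 0.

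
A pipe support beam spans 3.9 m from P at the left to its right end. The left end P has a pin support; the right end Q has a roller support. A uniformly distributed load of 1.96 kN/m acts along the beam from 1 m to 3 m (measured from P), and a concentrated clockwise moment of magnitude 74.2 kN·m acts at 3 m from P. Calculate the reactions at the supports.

Resultant of the distributed load: 1.96 × 2 = 3.92 kN at 2 m from P.
Taking moments about P: Q_y·3.9 − (1.96·2)·2 − 74.2 = 0 → Q_y = 82.04/3.9 = 21.0359 ≈ 21.04 kN.
ΣF_y = 0: P_y + 21.0359 − 1.96·2 = 0 → P_y = -17.12 kN.
ΣF_x = 0: no horizontal applied forces, so P_x = 0.

P_x = 0, P_y = -17.12 kN, Q_y = 21.04 kN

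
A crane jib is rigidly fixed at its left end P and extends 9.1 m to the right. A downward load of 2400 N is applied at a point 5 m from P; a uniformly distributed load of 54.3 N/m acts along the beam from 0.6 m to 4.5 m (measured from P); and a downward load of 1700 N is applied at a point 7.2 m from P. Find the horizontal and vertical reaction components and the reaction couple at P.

Resultant of the distributed load: 54.3 × 3.9 = 211.77 N at 2.55 m from P.
ΣF_x = 0: P_x = 0.
ΣF_y = 0: P_y − 2400 − 54.3·3.9 − 1700 = 0 → P_y = 4312 N.
ΣM about P: M_P − 2400·5 − (54.3·3.9)·2.55 − 1700·7.2 = 0 → M_P = 24780 N·m.

P_x = 0, P_y = 4312 N, M_P = 24780 N·m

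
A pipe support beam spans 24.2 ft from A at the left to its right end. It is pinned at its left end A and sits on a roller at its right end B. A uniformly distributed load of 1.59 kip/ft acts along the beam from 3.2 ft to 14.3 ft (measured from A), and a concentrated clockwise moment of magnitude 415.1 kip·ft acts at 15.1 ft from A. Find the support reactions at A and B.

A_x = 0, A_y = -5.885 kip, B_y = 23.53 kip

Resultant of the distributed load: 1.59 × 11.1 = 17.649 kip at 8.75 ft from A.
ΣM about A: B_y·24.2 − (1.59·11.1)·8.75 − 415.1 = 0 → B_y = 569.52875/24.2 = 23.5342 ≈ 23.53 kip.
ΣF_y = 0: A_y + 23.5342 − 1.59·11.1 = 0 → A_y = -5.885 kip.
ΣF_x = 0: no horizontal applied forces, so A_x = 0.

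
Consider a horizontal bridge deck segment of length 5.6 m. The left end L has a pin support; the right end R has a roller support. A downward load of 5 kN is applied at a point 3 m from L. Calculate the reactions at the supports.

L_x = 0, L_y = 2.321 kN, R_y = 2.679 kN

ΣM about L: R_y·5.6 − 5·3 = 0 → R_y = 15/5.6 = 2.67857 ≈ 2.679 kN.
ΣF_y = 0: L_y + 2.67857 − 5 = 0 → L_y = 2.321 kN.
ΣF_x = 0: no horizontal applied forces, so L_x = 0.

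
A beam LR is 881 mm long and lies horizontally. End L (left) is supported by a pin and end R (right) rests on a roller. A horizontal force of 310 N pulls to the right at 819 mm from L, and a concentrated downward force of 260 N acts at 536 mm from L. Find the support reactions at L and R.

L_x = -310.0 N, L_y = 101.8 N, R_y = 158.2 N

Moments about L: R_y·881 − 260·536 = 0 → R_y = 139360/881 = 158.184 ≈ 158.2 N.
ΣF_y = 0: L_y + 158.184 − 260 = 0 → L_y = 101.8 N.
ΣF_x = 0: L_x + 310 = 0 → L_x = -310.0 N.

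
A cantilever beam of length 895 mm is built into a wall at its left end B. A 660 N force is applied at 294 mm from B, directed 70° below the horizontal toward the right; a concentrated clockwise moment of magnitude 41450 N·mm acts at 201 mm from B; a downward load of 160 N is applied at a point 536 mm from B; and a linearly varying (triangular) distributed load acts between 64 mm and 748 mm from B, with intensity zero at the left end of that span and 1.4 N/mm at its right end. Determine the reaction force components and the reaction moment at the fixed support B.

B_x = -225.7 N, B_y = 1259 N, M_B = 558500 N·mm

Resultant of the triangular load: ½ × 1.4 × 684 = 478.8 N, acting at 520 mm from B (one-third of the span from the peak).
ΣF_x = 0: B_x + 660·cos70° = 0 → B_x = -225.7 N.
ΣF_y = 0: B_y − 660·sin70° − 160 − ½·1.4·684 = 0 → B_y = 1259 N.
ΣM about B: M_B − 660·sin70°·294 − 41450 − 160·536 − (½·1.4·684)·520 = 0 → M_B = 558500 N·mm.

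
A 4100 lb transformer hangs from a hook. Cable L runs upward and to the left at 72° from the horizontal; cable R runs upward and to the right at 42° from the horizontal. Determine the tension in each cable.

ΣF_x = 0: −T_L·cos72° + T_R·cos42° = 0 → T_R = 0.415823·T_L.
ΣF_y = 0: T_L·sin72° + T_R·sin42° = 4100.
Substitute: T_L·(0.951057 + 0.415823·0.669131) = 4100 → T_L = 3335.24 ≈ 3335 lb.
Then T_R = 0.415823 × 3335.24 = 1387 lb.

T_L = 3335 lb, T_R = 1387 lb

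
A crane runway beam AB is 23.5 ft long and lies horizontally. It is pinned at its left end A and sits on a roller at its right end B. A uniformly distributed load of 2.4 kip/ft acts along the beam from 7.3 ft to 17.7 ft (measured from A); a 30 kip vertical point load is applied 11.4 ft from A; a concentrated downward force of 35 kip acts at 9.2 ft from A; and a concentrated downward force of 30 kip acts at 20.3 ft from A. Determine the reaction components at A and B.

A_x = 0, A_y = 52.51 kip, B_y = 67.45 kip

Resultant of the distributed load: 2.4 × 10.4 = 24.96 kip at 12.5 ft from A.
Taking moments about A: B_y·23.5 − (2.4·10.4)·12.5 − 30·11.4 − 35·9.2 − 30·20.3 = 0 → B_y = 1585/23.5 = 67.4468 ≈ 67.45 kip.
ΣF_y = 0: A_y + 67.4468 − 2.4·10.4 − 30 − 35 − 30 = 0 → A_y = 52.51 kip.
ΣF_x = 0: no horizontal applied forces, so A_x = 0.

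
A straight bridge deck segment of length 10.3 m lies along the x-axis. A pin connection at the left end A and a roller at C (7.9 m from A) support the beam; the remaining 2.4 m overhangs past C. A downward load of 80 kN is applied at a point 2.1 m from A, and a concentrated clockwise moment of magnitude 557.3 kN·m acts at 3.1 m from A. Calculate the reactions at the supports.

Taking moments about A: C_y·7.9 − 80·2.1 − 557.3 = 0 → C_y = 725.3/7.9 = 91.8101 ≈ 91.81 kN.
ΣF_y = 0: A_y + 91.8101 − 80 = 0 → A_y = -11.81 kN.
ΣF_x = 0: no horizontal applied forces, so A_x = 0.

A_x = 0, A_y = -11.81 kN, C_y = 91.81 kN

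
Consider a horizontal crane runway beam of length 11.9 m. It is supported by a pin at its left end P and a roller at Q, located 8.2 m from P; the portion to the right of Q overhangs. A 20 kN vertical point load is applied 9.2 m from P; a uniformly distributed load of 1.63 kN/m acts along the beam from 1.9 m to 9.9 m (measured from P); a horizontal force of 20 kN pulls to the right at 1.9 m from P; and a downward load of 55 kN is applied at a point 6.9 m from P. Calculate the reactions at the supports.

P_x = -20.00 kN, P_y = 9.938 kN, Q_y = 78.10 kN

Resultant of the distributed load: 1.63 × 8 = 13.04 kN at 5.9 m from P.
Moments about P: Q_y·8.2 − 20·9.2 − (1.63·8)·5.9 − 55·6.9 = 0 → Q_y = 640.436/8.2 = 78.102 ≈ 78.10 kN.
ΣF_y = 0: P_y + 78.102 − 20 − 1.63·8 − 55 = 0 → P_y = 9.938 kN.
ΣF_x = 0: P_x + 20 = 0 → P_x = -20.00 kN.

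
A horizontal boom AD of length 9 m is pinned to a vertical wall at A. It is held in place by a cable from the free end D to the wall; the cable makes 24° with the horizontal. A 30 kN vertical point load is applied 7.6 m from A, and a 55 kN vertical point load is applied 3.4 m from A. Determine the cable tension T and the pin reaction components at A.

ΣM about A: T·sin24°·9 − 30·7.6 − 55·3.4 = 0 → T = 415/(9·0.406737) = 113.368 ≈ 113.4 kN.
ΣF_x = 0: A_x − T·cos24° = 0 → A_x = 113.368 × 0.913545 = 103.6 kN.
ΣF_y = 0: A_y + T·sin24° − 30 − 55 = 0 → A_y = 85 − 113.368 × 0.406737 = 38.89 kN.

T = 113.4 kN, A_x = 103.6 kN, A_y = 38.89 kN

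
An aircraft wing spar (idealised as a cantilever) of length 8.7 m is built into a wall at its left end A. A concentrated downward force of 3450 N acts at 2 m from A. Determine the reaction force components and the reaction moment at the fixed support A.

A_x = 0, A_y = 3450 N, M_A = 6900 N·m

ΣF_x = 0: A_x = 0.
ΣF_y = 0: A_y − 3450 = 0 → A_y = 3450 N.
ΣM about A: M_A − 3450·2 = 0 → M_A = 6900 N·m.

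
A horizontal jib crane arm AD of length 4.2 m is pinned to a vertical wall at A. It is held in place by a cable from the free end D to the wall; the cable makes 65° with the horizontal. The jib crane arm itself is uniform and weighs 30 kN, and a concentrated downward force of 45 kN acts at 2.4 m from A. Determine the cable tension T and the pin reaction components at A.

T = 44.92 kN, A_x = 18.99 kN, A_y = 34.29 kN

ΣM about A: T·sin65°·4.2 − 30·2.1 − 45·2.4 = 0 → T = 171/(4.2·0.906308) = 44.9232 ≈ 44.92 kN.
ΣF_x = 0: A_x − T·cos65° = 0 → A_x = 44.9232 × 0.422618 = 18.99 kN.
ΣF_y = 0: A_y + T·sin65° − 30 − 45 = 0 → A_y = 75 − 44.9232 × 0.906308 = 34.29 kN.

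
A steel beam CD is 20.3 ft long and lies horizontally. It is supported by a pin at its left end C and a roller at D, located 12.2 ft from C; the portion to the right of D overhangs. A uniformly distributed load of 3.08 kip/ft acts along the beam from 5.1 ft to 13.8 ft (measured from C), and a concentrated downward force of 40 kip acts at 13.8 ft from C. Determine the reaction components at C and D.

C_x = 0, C_y = 0.7942 kip, D_y = 66.00 kip

Resultant of the distributed load: 3.08 × 8.7 = 26.796 kip at 9.45 ft from C.
Moments about C: D_y·12.2 − (3.08·8.7)·9.45 − 40·13.8 = 0 → D_y = 805.2222/12.2 = 66.0018 ≈ 66.00 kip.
ΣF_y = 0: C_y + 66.0018 − 3.08·8.7 − 40 = 0 → C_y = 0.7942 kip.
ΣF_x = 0: no horizontal applied forces, so C_x = 0.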